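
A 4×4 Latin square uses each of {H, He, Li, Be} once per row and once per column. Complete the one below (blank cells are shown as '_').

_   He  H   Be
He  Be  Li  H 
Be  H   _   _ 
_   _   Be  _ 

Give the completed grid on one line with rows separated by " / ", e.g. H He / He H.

(r1,c1) = Li
(r3,c3) = He
(r3,c4) = Li
(r4,c1) = H
(r4,c2) = Li
(r4,c4) = He

Li He H Be / He Be Li H / Be H He Li / H Li Be He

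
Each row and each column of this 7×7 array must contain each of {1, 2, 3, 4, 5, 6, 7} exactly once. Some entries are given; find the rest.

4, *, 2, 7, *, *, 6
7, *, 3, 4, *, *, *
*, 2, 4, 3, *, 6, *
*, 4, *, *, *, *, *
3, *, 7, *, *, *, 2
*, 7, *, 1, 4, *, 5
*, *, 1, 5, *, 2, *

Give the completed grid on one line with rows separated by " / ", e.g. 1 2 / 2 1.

4 5 2 7 3 1 6 / 7 6 3 4 2 5 1 / 5 2 4 3 1 6 7 / 1 4 5 2 6 7 3 / 3 1 7 6 5 4 2 / 2 7 6 1 4 3 5 / 6 3 1 5 7 2 4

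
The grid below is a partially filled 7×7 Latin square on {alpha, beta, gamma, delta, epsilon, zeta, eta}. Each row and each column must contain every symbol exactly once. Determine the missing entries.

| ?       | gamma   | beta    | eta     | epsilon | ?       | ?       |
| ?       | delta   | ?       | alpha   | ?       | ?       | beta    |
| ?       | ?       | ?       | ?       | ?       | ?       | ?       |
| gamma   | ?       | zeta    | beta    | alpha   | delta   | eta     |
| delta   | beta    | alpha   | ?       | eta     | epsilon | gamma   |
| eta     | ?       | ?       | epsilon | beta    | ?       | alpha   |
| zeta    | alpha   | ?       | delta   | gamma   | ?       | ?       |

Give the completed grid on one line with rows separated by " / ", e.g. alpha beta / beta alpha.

alpha gamma beta eta epsilon zeta delta / epsilon delta gamma alpha zeta eta beta / beta eta epsilon gamma delta alpha zeta / gamma epsilon zeta beta alpha delta eta / delta beta alpha zeta eta epsilon gamma / eta zeta delta epsilon beta gamma alpha / zeta alpha eta delta gamma beta epsilon

(r1,c1) = alpha
(r1,c6) = zeta
(r1,c7) = delta
(r2,c1) = epsilon
(r2,c5) = zeta
(r3,c1) = beta
(r3,c5) = delta
(r4,c2) = epsilon
(r5,c4) = zeta
(r6,c2) = zeta
(r6,c6) = gamma
(r7,c7) = epsilon
(r2,c6) = eta
(r3,c2) = eta
(r3,c4) = gamma
(r3,c6) = alpha
(r3,c7) = zeta
(r6,c3) = delta
(r7,c3) = eta
(r7,c6) = beta
(r2,c3) = gamma
(r3,c3) = epsilon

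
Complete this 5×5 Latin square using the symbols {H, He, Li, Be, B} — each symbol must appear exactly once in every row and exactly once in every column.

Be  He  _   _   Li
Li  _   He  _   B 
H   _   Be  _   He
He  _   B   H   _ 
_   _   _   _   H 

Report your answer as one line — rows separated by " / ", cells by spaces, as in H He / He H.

Be He H B Li / Li H He Be B / H B Be Li He / He Li B H Be / B Be Li He H

(r1,c3): row 1 has {He,Li,Be}; column 3 has {He,Be,B}, so it must be H.
(r1,c4): row 1 has {H,He,Li,Be}; column 4 has {H}, so it must be B.
(r2,c4): row 2 has {He,Li,B}; column 4 has {H,B}, so it must be Be.
(r3,c4): row 3 has {H,He,Be}; column 4 has {H,Be,B}, so it must be Li.
(r4,c5): row 4 has {H,He,B}; column 5 has {H,He,Li,B}, so it must be Be.
(r5,c1): row 5 has {H}; column 1 has {H,He,Li,Be}, so it must be B.
(r5,c3): row 5 has {H,B}; column 3 has {H,He,Be,B}, so it must be Li.
(r5,c4): row 5 has {H,Li,B}; column 4 has {H,Li,Be,B}, so it must be He.
(r2,c2): row 2 has {He,Li,Be,B}; column 2 has {He}, so it must be H.
(r3,c2): row 3 has {H,He,Li,Be}; column 2 has {H,He}, so it must be B.
(r4,c2): row 4 has {H,He,Be,B}; column 2 has {H,He,B}, so it must be Li.
(r5,c2): row 5 has {H,He,Li,B}; column 2 has {H,He,Li,B}, so it must be Be.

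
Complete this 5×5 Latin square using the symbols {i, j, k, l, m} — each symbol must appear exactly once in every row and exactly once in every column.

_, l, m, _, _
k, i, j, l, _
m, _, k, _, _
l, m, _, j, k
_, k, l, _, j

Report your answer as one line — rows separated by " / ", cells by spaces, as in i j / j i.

(r1,c5) = i
(r2,c5) = m
(r3,c2) = j
(r3,c4) = i
(r3,c5) = l
(r4,c3) = i
(r5,c1) = i
(r5,c4) = m
(r1,c1) = j
(r1,c4) = k

j l m k i / k i j l m / m j k i l / l m i j k / i k l m j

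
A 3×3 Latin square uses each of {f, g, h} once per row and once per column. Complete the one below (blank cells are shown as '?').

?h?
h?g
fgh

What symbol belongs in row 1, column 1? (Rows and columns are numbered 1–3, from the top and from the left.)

g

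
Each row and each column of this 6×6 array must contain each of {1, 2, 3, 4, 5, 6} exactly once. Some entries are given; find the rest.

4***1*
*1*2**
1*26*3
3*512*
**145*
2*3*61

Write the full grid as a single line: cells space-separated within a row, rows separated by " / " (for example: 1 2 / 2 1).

4 2 6 3 1 5 / 5 1 4 2 3 6 / 1 5 2 6 4 3 / 3 6 5 1 2 4 / 6 3 1 4 5 2 / 2 4 3 5 6 1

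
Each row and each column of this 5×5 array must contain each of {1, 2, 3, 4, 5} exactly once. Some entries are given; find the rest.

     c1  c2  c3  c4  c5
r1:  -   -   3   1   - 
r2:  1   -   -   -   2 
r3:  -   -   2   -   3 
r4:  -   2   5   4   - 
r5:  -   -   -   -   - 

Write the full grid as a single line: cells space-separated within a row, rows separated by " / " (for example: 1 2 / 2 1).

2 4 3 1 5 / 1 5 4 3 2 / 4 1 2 5 3 / 3 2 5 4 1 / 5 3 1 2 4

(r2,c3): row 2 has {1,2}; column 3 has {2,3,5}, so it must be 4.
(r3,c4): row 3 has {2,3}; column 4 has {1,4}, so it must be 5.
(r4,c1): row 4 has {2,4,5}; column 1 has {1}, so it must be 3.
(r4,c5): row 4 has {2,3,4,5}; column 5 has {2,3}, so it must be 1.
(r5,c3): row 5 is empty so far; column 3 has {2,3,4,5}, so it must be 1.
(r2,c4): row 2 has {1,2,4}; column 4 has {1,4,5}, so it must be 3.
(r3,c1): row 3 has {2,3,5}; column 1 has {1,3}, so it must be 4.
(r3,c2): row 3 has {2,3,4,5}; column 2 has {2}, so it must be 1.
(r5,c4): row 5 has {1}; column 4 has {1,3,4,5}, so it must be 2.
(r2,c2): row 2 has {1,2,3,4}; column 2 has {1,2}, so it must be 5.
(r5,c1): row 5 has {1,2}; column 1 has {1,3,4}, so it must be 5.
(r5,c5): row 5 has {1,2,5}; column 5 has {1,2,3}, so it must be 4.
(r1,c1): row 1 has {1,3}; column 1 has {1,3,4,5}, so it must be 2.
(r1,c2): row 1 has {1,2,3}; column 2 has {1,2,5}, so it must be 4.
(r1,c5): row 1 has {1,2,3,4}; column 5 has {1,2,3,4}, so it must be 5.
(r5,c2): row 5 has {1,2,4,5}; column 2 has {1,2,4,5}, so it must be 3.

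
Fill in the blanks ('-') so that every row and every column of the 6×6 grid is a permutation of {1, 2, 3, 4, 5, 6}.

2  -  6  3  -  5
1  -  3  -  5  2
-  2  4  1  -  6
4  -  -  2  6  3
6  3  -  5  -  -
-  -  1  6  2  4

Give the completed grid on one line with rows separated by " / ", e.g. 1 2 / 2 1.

row 2 has {1,2,3,5}; column 4 has {1,2,3,5,6} — only 4 is left for (r2,c4).
row 3 has {1,2,4,6}; column 5 has {2,5,6} — only 3 is left for (r3,c5).
row 4 has {2,3,4,6}; column 3 has {1,3,4,6} — only 5 is left for (r4,c3).
row 5 has {3,5,6}; column 3 has {1,3,4,5,6} — only 2 is left for (r5,c3).
row 5 has {2,3,5,6}; column 6 has {2,3,4,5,6} — only 1 is left for (r5,c6).
row 6 has {1,2,4,6}; column 2 has {2,3} — only 5 is left for (r6,c2).
row 2 has {1,2,3,4,5}; column 2 has {2,3,5} — only 6 is left for (r2,c2).
row 3 has {1,2,3,4,6}; column 1 has {1,2,4,6} — only 5 is left for (r3,c1).
row 4 has {2,3,4,5,6}; column 2 has {2,3,5,6} — only 1 is left for (r4,c2).
row 5 has {1,2,3,5,6}; column 5 has {2,3,5,6} — only 4 is left for (r5,c5).
row 6 has {1,2,4,5,6}; column 1 has {1,2,4,5,6} — only 3 is left for (r6,c1).
row 1 has {2,3,5,6}; column 2 has {1,2,3,5,6} — only 4 is left for (r1,c2).
row 1 has {2,3,4,5,6}; column 5 has {2,3,4,5,6} — only 1 is left for (r1,c5).

2 4 6 3 1 5 / 1 6 3 4 5 2 / 5 2 4 1 3 6 / 4 1 5 2 6 3 / 6 3 2 5 4 1 / 3 5 1 6 2 4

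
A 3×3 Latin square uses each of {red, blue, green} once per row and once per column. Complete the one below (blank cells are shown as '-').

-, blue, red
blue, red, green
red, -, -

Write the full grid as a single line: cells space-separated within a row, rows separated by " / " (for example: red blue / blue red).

green blue red / blue red green / red green blue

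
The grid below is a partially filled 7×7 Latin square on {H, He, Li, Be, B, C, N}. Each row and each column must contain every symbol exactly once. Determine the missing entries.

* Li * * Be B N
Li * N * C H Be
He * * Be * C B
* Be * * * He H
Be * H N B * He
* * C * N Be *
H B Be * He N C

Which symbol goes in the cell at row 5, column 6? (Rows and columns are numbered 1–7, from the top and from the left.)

Li

(r1,c1) = C
(r1,c3) = He
(r1,c4) = H
(r2,c2) = He
(r2,c4) = B
(r3,c3) = Li
(r3,c5) = H
(r4,c3) = B
(r4,c5) = Li
(r5,c2) = C
(r5,c6) = Li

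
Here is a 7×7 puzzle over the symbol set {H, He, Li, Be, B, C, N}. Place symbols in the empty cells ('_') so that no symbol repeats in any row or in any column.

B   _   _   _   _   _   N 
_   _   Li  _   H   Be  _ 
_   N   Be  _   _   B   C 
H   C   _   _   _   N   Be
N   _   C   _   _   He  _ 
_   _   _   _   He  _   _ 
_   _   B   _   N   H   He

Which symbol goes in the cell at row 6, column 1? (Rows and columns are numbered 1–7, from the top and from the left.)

Li

row 2 has {H,Li,Be}; column 7 has {He,Be,C,N} — only B is left for (r2,c7).
row 3 has {Be,B,C,N}; column 5 has {H,He,N} — only Li is left for (r3,c5).
row 4 has {H,Be,C,N}; column 3 has {Li,Be,B,C} — only He is left for (r4,c3).
row 4 has {H,He,Be,C,N}; column 5 has {H,He,Li,N} — only B is left for (r4,c5).
row 5 has {He,C,N}; column 5 has {H,He,Li,B,N} — only Be is left for (r5,c5).
row 1 has {B,N}; column 3 has {He,Li,Be,B,C} — only H is left for (r1,c3).
row 1 has {H,B,N}; column 5 has {H,He,Li,Be,B,N} — only C is left for (r1,c5).
row 1 has {H,B,C,N}; column 6 has {H,He,Be,B,N} — only Li is left for (r1,c6).
row 2 has {H,Li,Be,B}; column 2 has {C,N} — only He is left for (r2,c2).
row 3 has {Li,Be,B,C,N}; column 1 has {H,B,N} — only He is left for (r3,c1).
row 3 has {He,Li,Be,B,C,N}; column 4 is empty so far — only H is left for (r3,c4).
row 4 has {H,He,Be,B,C,N}; column 4 has {H} — only Li is left for (r4,c4).
row 5 has {He,Be,C,N}; column 4 has {H,Li} — only B is left for (r5,c4).
row 6 has {He}; column 3 has {H,He,Li,Be,B,C} — only N is left for (r6,c3).
row 6 has {He,N}; column 6 has {H,He,Li,Be,B,N} — only C is left for (r6,c6).
row 1 has {H,Li,B,C,N}; column 2 has {He,C,N} — only Be is left for (r1,c2).
row 1 has {H,Li,Be,B,C,N}; column 4 has {H,Li,B} — only He is left for (r1,c4).
row 2 has {H,He,Li,Be,B}; column 1 has {H,He,B,N} — only C is left for (r2,c1).
row 2 has {H,He,Li,Be,B,C}; column 4 has {H,He,Li,B} — only N is left for (r2,c4).
row 6 has {He,C,N}; column 4 has {H,He,Li,B,N} — only Be is left for (r6,c4).
row 7 has {H,He,B,N}; column 2 has {He,Be,C,N} — only Li is left for (r7,c2).
row 7 has {H,He,Li,B,N}; column 4 has {H,He,Li,Be,B,N} — only C is left for (r7,c4).
row 5 has {He,Be,B,C,N}; column 2 has {He,Li,Be,C,N} — only H is left for (r5,c2).
row 5 has {H,He,Be,B,C,N}; column 7 has {He,Be,B,C,N} — only Li is left for (r5,c7).
row 6 has {He,Be,C,N}; column 1 has {H,He,B,C,N} — only Li is left for (r6,c1).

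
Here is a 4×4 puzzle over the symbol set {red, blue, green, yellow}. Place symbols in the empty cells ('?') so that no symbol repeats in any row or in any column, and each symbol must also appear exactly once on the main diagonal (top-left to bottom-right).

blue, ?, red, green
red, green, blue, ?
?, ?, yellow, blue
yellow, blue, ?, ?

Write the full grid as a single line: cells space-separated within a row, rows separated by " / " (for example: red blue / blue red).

blue yellow red green / red green blue yellow / green red yellow blue / yellow blue green red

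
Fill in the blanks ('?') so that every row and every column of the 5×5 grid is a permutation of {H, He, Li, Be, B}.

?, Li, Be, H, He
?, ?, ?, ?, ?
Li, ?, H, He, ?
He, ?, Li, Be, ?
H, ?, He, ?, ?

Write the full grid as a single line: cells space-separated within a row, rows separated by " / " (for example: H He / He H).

(r1,c1) = B
(r2,c1) = Be
(r2,c3) = B
(r2,c4) = Li
(r2,c5) = H
(r4,c5) = B
(r5,c4) = B
(r2,c2) = He
(r3,c5) = Be
(r4,c2) = H
(r5,c2) = Be
(r5,c5) = Li
(r3,c2) = B

B Li Be H He / Be He B Li H / Li B H He Be / He H Li Be B / H Be He B Li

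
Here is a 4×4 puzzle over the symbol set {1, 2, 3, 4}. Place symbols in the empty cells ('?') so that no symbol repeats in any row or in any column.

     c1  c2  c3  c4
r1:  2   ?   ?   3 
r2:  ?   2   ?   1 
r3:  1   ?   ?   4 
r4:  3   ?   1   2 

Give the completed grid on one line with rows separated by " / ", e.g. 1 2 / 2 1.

2 1 4 3 / 4 2 3 1 / 1 3 2 4 / 3 4 1 2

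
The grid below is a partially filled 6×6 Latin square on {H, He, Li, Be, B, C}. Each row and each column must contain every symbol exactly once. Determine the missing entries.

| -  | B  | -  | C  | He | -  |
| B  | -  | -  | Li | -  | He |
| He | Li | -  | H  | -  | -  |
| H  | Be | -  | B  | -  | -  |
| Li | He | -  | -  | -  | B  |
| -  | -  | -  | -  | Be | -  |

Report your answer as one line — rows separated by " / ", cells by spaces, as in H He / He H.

(r1,c1) = Be
(r5,c4) = Be
(r6,c1) = C
(r6,c2) = H
(r6,c4) = He
(r6,c6) = Li
(r1,c6) = H
(r2,c2) = C
(r2,c5) = H
(r4,c6) = C
(r5,c5) = C
(r6,c3) = B
(r1,c3) = Li
(r2,c3) = Be
(r3,c3) = C
(r3,c5) = B
(r3,c6) = Be
(r4,c3) = He
(r4,c5) = Li
(r5,c3) = H

Be B Li C He H / B C Be Li H He / He Li C H B Be / H Be He B Li C / Li He H Be C B / C H B He Be Li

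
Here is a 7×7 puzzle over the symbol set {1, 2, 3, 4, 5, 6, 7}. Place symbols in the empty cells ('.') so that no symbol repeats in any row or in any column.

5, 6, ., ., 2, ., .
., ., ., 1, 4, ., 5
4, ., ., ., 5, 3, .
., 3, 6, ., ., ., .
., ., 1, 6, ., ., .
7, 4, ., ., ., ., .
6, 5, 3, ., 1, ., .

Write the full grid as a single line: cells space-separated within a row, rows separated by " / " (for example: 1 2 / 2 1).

(r4,c5) = 7
(r5,c5) = 3
(r6,c5) = 6
(r5,c1) = 2
(r5,c2) = 7
(r5,c7) = 4
(r2,c1) = 3
(r2,c2) = 2
(r2,c3) = 7
(r2,c6) = 6
(r3,c2) = 1
(r3,c3) = 2
(r3,c4) = 7
(r3,c7) = 6
(r4,c1) = 1
(r4,c7) = 2
(r5,c6) = 5
(r6,c3) = 5
(r7,c7) = 7
(r1,c3) = 4
(r1,c4) = 3
(r1,c7) = 1
(r4,c6) = 4
(r6,c4) = 2
(r6,c6) = 1
(r6,c7) = 3
(r7,c4) = 4
(r7,c6) = 2
(r1,c6) = 7
(r4,c4) = 5

5 6 4 3 2 7 1 / 3 2 7 1 4 6 5 / 4 1 2 7 5 3 6 / 1 3 6 5 7 4 2 / 2 7 1 6 3 5 4 / 7 4 5 2 6 1 3 / 6 5 3 4 1 2 7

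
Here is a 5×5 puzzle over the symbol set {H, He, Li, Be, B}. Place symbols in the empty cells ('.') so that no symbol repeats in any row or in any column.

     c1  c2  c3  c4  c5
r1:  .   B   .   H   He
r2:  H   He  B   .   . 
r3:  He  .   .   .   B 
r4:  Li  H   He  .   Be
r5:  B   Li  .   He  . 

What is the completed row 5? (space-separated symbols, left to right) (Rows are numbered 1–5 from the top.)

At row 1, column 1: row 1 has {H,He,B}; column 1 has {H,He,Li,B}; that leaves Be.
At row 1, column 3: row 1 has {H,He,Be,B}; column 3 has {He,B}; that leaves Li.
At row 2, column 5: row 2 has {H,He,B}; column 5 has {He,Be,B}; that leaves Li.
At row 3, column 2: row 3 has {He,B}; column 2 has {H,He,Li,B}; that leaves Be.
At row 3, column 3: row 3 has {He,Be,B}; column 3 has {He,Li,B}; that leaves H.
At row 3, column 4: row 3 has {H,He,Be,B}; column 4 has {H,He}; that leaves Li.
At row 4, column 4: row 4 has {H,He,Li,Be}; column 4 has {H,He,Li}; that leaves B.
At row 5, column 3: row 5 has {He,Li,B}; column 3 has {H,He,Li,B}; that leaves Be.
At row 5, column 5: row 5 has {He,Li,Be,B}; column 5 has {He,Li,Be,B}; that leaves H.

B Li Be He H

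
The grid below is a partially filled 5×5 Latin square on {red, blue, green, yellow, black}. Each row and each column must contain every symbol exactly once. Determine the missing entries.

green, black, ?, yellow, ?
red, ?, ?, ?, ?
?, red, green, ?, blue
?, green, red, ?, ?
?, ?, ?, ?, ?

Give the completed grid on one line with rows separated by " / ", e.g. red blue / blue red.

green black blue yellow red / red blue yellow green black / yellow red green black blue / black green red blue yellow / blue yellow black red green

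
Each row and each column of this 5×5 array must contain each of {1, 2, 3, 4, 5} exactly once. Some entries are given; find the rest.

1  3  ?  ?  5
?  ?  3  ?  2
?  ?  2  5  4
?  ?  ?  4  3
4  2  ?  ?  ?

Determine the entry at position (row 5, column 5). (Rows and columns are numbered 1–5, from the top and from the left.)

1

(r1,c3) = 4
(r1,c4) = 2
(r2,c1) = 5
(r2,c4) = 1
(r3,c1) = 3
(r3,c2) = 1
(r4,c1) = 2
(r4,c2) = 5
(r4,c3) = 1
(r5,c3) = 5
(r5,c4) = 3
(r5,c5) = 1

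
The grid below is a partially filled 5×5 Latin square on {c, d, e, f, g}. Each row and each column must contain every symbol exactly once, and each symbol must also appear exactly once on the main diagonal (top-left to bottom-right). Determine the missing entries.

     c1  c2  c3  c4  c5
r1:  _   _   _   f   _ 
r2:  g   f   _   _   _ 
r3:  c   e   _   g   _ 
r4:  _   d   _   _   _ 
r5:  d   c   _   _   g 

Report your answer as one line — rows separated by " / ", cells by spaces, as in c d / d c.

e g c f d / g f e d c / c e d g f / f d g c e / d c f e g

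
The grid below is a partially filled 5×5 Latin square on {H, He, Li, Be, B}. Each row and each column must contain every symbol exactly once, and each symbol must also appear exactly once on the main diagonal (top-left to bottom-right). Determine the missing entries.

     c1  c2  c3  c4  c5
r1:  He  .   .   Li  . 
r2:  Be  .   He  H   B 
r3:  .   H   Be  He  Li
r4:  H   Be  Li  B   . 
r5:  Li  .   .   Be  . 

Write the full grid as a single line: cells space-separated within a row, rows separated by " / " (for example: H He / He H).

He B H Li Be / Be Li He H B / B H Be He Li / H Be Li B He / Li He B Be H

(r1,c2) = B
(r1,c3) = H
(r1,c5) = Be
(r2,c2) = Li
(r3,c1) = B
(r4,c5) = He
(r5,c2) = He
(r5,c3) = B
(r5,c5) = H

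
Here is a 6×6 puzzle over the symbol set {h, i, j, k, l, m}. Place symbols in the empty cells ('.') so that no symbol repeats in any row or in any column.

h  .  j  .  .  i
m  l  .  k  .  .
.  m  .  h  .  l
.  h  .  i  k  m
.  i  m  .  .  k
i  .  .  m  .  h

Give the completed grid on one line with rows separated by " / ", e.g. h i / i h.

(r1,c2): row 1 has {h,i,j}; column 2 has {h,i,l,m}, so it must be k.
(r1,c4): row 1 has {h,i,j,k}; column 4 has {h,i,k,m}, so it must be l.
(r1,c5): row 1 has {h,i,j,k,l}; column 5 has {k}, so it must be m.
(r2,c6): row 2 has {k,l,m}; column 6 has {h,i,k,l,m}, so it must be j.
(r4,c3): row 4 has {h,i,k,m}; column 3 has {j,m}, so it must be l.
(r5,c4): row 5 has {i,k,m}; column 4 has {h,i,k,l,m}, so it must be j.
(r6,c2): row 6 has {h,i,m}; column 2 has {h,i,k,l,m}, so it must be j.
(r6,c3): row 6 has {h,i,j,m}; column 3 has {j,l,m}, so it must be k.
(r6,c5): row 6 has {h,i,j,k,m}; column 5 has {k,m}, so it must be l.
(r3,c3): row 3 has {h,l,m}; column 3 has {j,k,l,m}, so it must be i.
(r3,c5): row 3 has {h,i,l,m}; column 5 has {k,l,m}, so it must be j.
(r4,c1): row 4 has {h,i,k,l,m}; column 1 has {h,i,m}, so it must be j.
(r5,c1): row 5 has {i,j,k,m}; column 1 has {h,i,j,m}, so it must be l.
(r5,c5): row 5 has {i,j,k,l,m}; column 5 has {j,k,l,m}, so it must be h.
(r2,c3): row 2 has {j,k,l,m}; column 3 has {i,j,k,l,m}, so it must be h.
(r2,c5): row 2 has {h,j,k,l,m}; column 5 has {h,j,k,l,m}, so it must be i.
(r3,c1): row 3 has {h,i,j,l,m}; column 1 has {h,i,j,l,m}, so it must be k.

h k j l m i / m l h k i j / k m i h j l / j h l i k m / l i m j h k / i j k m l h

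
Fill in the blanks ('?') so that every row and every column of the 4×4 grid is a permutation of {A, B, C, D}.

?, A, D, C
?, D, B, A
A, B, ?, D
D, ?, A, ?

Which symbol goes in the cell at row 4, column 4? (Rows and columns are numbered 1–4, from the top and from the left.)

B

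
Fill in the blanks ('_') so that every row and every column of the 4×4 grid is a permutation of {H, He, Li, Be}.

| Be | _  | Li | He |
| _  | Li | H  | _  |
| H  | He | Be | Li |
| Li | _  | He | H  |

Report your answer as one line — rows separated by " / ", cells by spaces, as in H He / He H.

Be H Li He / He Li H Be / H He Be Li / Li Be He H

At row 1, column 2: row 1 has {He,Li,Be}; column 2 has {He,Li}; that leaves H.
At row 2, column 1: row 2 has {H,Li}; column 1 has {H,Li,Be}; that leaves He.
At row 2, column 4: row 2 has {H,He,Li}; column 4 has {H,He,Li}; that leaves Be.
At row 4, column 2: row 4 has {H,He,Li}; column 2 has {H,He,Li}; that leaves Be.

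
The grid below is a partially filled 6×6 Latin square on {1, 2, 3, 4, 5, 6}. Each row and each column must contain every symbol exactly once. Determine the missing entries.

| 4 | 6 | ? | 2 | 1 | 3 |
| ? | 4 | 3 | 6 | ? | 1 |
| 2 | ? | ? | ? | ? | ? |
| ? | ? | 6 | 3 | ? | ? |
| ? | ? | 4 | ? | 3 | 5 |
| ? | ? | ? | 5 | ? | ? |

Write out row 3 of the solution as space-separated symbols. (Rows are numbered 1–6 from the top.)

2 3 1 4 5 6

row 1 has {1,2,3,4,6}; column 3 has {3,4,6} — only 5 is left for (r1,c3).
row 2 has {1,3,4,6}; column 1 has {2,4} — only 5 is left for (r2,c1).
row 2 has {1,3,4,5,6}; column 5 has {1,3} — only 2 is left for (r2,c5).
row 3 has {2}; column 3 has {3,4,5,6} — only 1 is left for (r3,c3).
row 3 has {1,2}; column 4 has {2,3,5,6} — only 4 is left for (r3,c4).
row 3 has {1,2,4}; column 6 has {1,3,5} — only 6 is left for (r3,c6).
row 4 has {3,6}; column 1 has {2,4,5} — only 1 is left for (r4,c1).
row 5 has {3,4,5}; column 1 has {1,2,4,5} — only 6 is left for (r5,c1).
row 5 has {3,4,5,6}; column 4 has {2,3,4,5,6} — only 1 is left for (r5,c4).
row 6 has {5}; column 1 has {1,2,4,5,6} — only 3 is left for (r6,c1).
row 6 has {3,5}; column 3 has {1,3,4,5,6} — only 2 is left for (r6,c3).
row 6 has {2,3,5}; column 6 has {1,3,5,6} — only 4 is left for (r6,c6).
row 3 has {1,2,4,6}; column 5 has {1,2,3} — only 5 is left for (r3,c5).
row 4 has {1,3,6}; column 5 has {1,2,3,5} — only 4 is left for (r4,c5).
row 4 has {1,3,4,6}; column 6 has {1,3,4,5,6} — only 2 is left for (r4,c6).
row 5 has {1,3,4,5,6}; column 2 has {4,6} — only 2 is left for (r5,c2).
row 6 has {2,3,4,5}; column 2 has {2,4,6} — only 1 is left for (r6,c2).
row 6 has {1,2,3,4,5}; column 5 has {1,2,3,4,5} — only 6 is left for (r6,c5).
row 3 has {1,2,4,5,6}; column 2 has {1,2,4,6} — only 3 is left for (r3,c2).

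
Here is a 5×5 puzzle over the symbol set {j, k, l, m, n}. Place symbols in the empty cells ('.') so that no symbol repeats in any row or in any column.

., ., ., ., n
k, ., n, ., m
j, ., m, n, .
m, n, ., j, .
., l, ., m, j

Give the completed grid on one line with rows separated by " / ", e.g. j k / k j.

l m j k n / k j n l m / j k m n l / m n l j k / n l k m j

row 1 has {n}; column 1 has {j,k,m} — only l is left for (r1,c1).
row 1 has {l,n}; column 4 has {j,m,n} — only k is left for (r1,c4).
row 2 has {k,m,n}; column 2 has {l,n} — only j is left for (r2,c2).
row 2 has {j,k,m,n}; column 4 has {j,k,m,n} — only l is left for (r2,c4).
row 3 has {j,m,n}; column 2 has {j,l,n} — only k is left for (r3,c2).
row 3 has {j,k,m,n}; column 5 has {j,m,n} — only l is left for (r3,c5).
row 4 has {j,m,n}; column 5 has {j,l,m,n} — only k is left for (r4,c5).
row 5 has {j,l,m}; column 1 has {j,k,l,m} — only n is left for (r5,c1).
row 5 has {j,l,m,n}; column 3 has {m,n} — only k is left for (r5,c3).
row 1 has {k,l,n}; column 2 has {j,k,l,n} — only m is left for (r1,c2).
row 1 has {k,l,m,n}; column 3 has {k,m,n} — only j is left for (r1,c3).
row 4 has {j,k,m,n}; column 3 has {j,k,m,n} — only l is left for (r4,c3).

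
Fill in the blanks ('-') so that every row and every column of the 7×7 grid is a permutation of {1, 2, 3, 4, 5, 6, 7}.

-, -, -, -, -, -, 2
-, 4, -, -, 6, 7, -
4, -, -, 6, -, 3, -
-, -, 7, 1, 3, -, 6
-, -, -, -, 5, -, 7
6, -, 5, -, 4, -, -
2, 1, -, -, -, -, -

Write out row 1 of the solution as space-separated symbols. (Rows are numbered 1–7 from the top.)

(r4,c1): row 4 has {1,3,6,7}; column 1 has {2,4,6}, so it must be 5.
(r4,c2): row 4 has {1,3,5,6,7}; column 2 has {1,4}, so it must be 2.
(r4,c6): row 4 has {1,2,3,5,6,7}; column 6 has {3,7}, so it must be 4.
(r7,c5): row 7 has {1,2}; column 5 has {3,4,5,6}, so it must be 7.
(r1,c5): row 1 has {2}; column 5 has {3,4,5,6,7}, so it must be 1.
(r3,c5): row 3 has {3,4,6}; column 5 has {1,3,4,5,6,7}, so it must be 2.
(r3,c3): row 3 has {2,3,4,6}; column 3 has {5,7}, so it must be 1.
(r3,c7): row 3 has {1,2,3,4,6}; column 7 has {2,6,7}, so it must be 5.
(r3,c2): row 3 has {1,2,3,4,5,6}; column 2 has {1,2,4}, so it must be 7.
(r6,c2): row 6 has {4,5,6}; column 2 has {1,2,4,7}, so it must be 3.
(r6,c7): row 6 has {3,4,5,6}; column 7 has {2,5,6,7}, so it must be 1.
(r2,c7): row 2 has {4,6,7}; column 7 has {1,2,5,6,7}, so it must be 3.
(r5,c2): row 5 has {5,7}; column 2 has {1,2,3,4,7}, so it must be 6.
(r6,c6): row 6 has {1,3,4,5,6}; column 6 has {3,4,7}, so it must be 2.
(r7,c7): row 7 has {1,2,7}; column 7 has {1,2,3,5,6,7}, so it must be 4.
(r1,c2): row 1 has {1,2}; column 2 has {1,2,3,4,6,7}, so it must be 5.
(r1,c6): row 1 has {1,2,5}; column 6 has {2,3,4,7}, so it must be 6.
(r2,c1): row 2 has {3,4,6,7}; column 1 has {2,4,5,6}, so it must be 1.
(r2,c3): row 2 has {1,3,4,6,7}; column 3 has {1,5,7}, so it must be 2.
(r2,c4): row 2 has {1,2,3,4,6,7}; column 4 has {1,6}, so it must be 5.
(r5,c1): row 5 has {5,6,7}; column 1 has {1,2,4,5,6}, so it must be 3.
(r5,c3): row 5 has {3,5,6,7}; column 3 has {1,2,5,7}, so it must be 4.
(r5,c4): row 5 has {3,4,5,6,7}; column 4 has {1,5,6}, so it must be 2.
(r5,c6): row 5 has {2,3,4,5,6,7}; column 6 has {2,3,4,6,7}, so it must be 1.
(r6,c4): row 6 has {1,2,3,4,5,6}; column 4 has {1,2,5,6}, so it must be 7.
(r7,c4): row 7 has {1,2,4,7}; column 4 has {1,2,5,6,7}, so it must be 3.
(r7,c6): row 7 has {1,2,3,4,7}; column 6 has {1,2,3,4,6,7}, so it must be 5.
(r1,c1): row 1 has {1,2,5,6}; column 1 has {1,2,3,4,5,6}, so it must be 7.
(r1,c3): row 1 has {1,2,5,6,7}; column 3 has {1,2,4,5,7}, so it must be 3.
(r1,c4): row 1 has {1,2,3,5,6,7}; column 4 has {1,2,3,5,6,7}, so it must be 4.

7 5 3 4 1 6 2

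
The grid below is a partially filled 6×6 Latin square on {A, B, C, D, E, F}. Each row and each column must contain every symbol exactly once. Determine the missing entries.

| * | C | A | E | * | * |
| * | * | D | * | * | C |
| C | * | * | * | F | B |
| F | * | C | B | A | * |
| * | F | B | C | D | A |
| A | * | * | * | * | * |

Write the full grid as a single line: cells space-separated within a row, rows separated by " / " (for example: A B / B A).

row 1 has {A,C,E}; column 5 has {A,D,F} — only B is left for (r1,c5).
row 2 has {C,D}; column 5 has {A,B,D,F} — only E is left for (r2,c5).
row 3 has {B,C,F}; column 3 has {A,B,C,D} — only E is left for (r3,c3).
row 5 has {A,B,C,D,F}; column 1 has {A,C,F} — only E is left for (r5,c1).
row 6 has {A}; column 3 has {A,B,C,D,E} — only F is left for (r6,c3).
row 6 has {A,F}; column 4 has {B,C,E} — only D is left for (r6,c4).
row 6 has {A,D,F}; column 5 has {A,B,D,E,F} — only C is left for (r6,c5).
row 6 has {A,C,D,F}; column 6 has {A,B,C} — only E is left for (r6,c6).
row 1 has {A,B,C,E}; column 1 has {A,C,E,F} — only D is left for (r1,c1).
row 1 has {A,B,C,D,E}; column 6 has {A,B,C,E} — only F is left for (r1,c6).
row 2 has {C,D,E}; column 1 has {A,C,D,E,F} — only B is left for (r2,c1).
row 2 has {B,C,D,E}; column 2 has {C,F} — only A is left for (r2,c2).
row 2 has {A,B,C,D,E}; column 4 has {B,C,D,E} — only F is left for (r2,c4).
row 3 has {B,C,E,F}; column 2 has {A,C,F} — only D is left for (r3,c2).
row 3 has {B,C,D,E,F}; column 4 has {B,C,D,E,F} — only A is left for (r3,c4).
row 4 has {A,B,C,F}; column 2 has {A,C,D,F} — only E is left for (r4,c2).
row 4 has {A,B,C,E,F}; column 6 has {A,B,C,E,F} — only D is left for (r4,c6).
row 6 has {A,C,D,E,F}; column 2 has {A,C,D,E,F} — only B is left for (r6,c2).

D C A E B F / B A D F E C / C D E A F B / F E C B A D / E F B C D A / A B F D C E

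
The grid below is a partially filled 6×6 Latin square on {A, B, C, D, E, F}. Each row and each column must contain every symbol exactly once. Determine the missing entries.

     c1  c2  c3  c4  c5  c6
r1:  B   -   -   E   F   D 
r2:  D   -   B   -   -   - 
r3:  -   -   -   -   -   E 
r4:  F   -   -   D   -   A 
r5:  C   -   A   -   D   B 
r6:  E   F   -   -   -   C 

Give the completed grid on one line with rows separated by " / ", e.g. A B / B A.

Cell (r1,c3): row 1 has {B,D,E,F}; column 3 has {A,B} → C.
Cell (r2,c6): row 2 has {B,D}; column 6 has {A,B,C,D,E} → F.
Cell (r3,c1): row 3 has {E}; column 1 has {B,C,D,E,F} → A.
Cell (r4,c3): row 4 has {A,D,F}; column 3 has {A,B,C} → E.
Cell (r5,c2): row 5 has {A,B,C,D}; column 2 has {F} → E.
Cell (r5,c4): row 5 has {A,B,C,D,E}; column 4 has {D,E} → F.
Cell (r6,c3): row 6 has {C,E,F}; column 3 has {A,B,C,E} → D.
Cell (r1,c2): row 1 has {B,C,D,E,F}; column 2 has {E,F} → A.
Cell (r2,c2): row 2 has {B,D,F}; column 2 has {A,E,F} → C.
Cell (r2,c4): row 2 has {B,C,D,F}; column 4 has {D,E,F} → A.
Cell (r2,c5): row 2 has {A,B,C,D,F}; column 5 has {D,F} → E.
Cell (r3,c3): row 3 has {A,E}; column 3 has {A,B,C,D,E} → F.
Cell (r4,c2): row 4 has {A,D,E,F}; column 2 has {A,C,E,F} → B.
Cell (r4,c5): row 4 has {A,B,D,E,F}; column 5 has {D,E,F} → C.
Cell (r6,c4): row 6 has {C,D,E,F}; column 4 has {A,D,E,F} → B.
Cell (r6,c5): row 6 has {B,C,D,E,F}; column 5 has {C,D,E,F} → A.
Cell (r3,c2): row 3 has {A,E,F}; column 2 has {A,B,C,E,F} → D.
Cell (r3,c4): row 3 has {A,D,E,F}; column 4 has {A,B,D,E,F} → C.
Cell (r3,c5): row 3 has {A,C,D,E,F}; column 5 has {A,C,D,E,F} → B.

B A C E F D / D C B A E F / A D F C B E / F B E D C A / C E A F D B / E F D B A C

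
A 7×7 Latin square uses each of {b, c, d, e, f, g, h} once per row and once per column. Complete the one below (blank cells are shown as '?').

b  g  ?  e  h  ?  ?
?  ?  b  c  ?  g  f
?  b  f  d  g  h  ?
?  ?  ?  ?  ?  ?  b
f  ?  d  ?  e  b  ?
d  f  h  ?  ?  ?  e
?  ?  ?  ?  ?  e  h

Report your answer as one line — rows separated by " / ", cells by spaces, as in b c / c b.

b g c e h f d / h e b c d g f / e b f d g h c / g h e f c d b / f c d h e b g / d f h g b c e / c d g b f e h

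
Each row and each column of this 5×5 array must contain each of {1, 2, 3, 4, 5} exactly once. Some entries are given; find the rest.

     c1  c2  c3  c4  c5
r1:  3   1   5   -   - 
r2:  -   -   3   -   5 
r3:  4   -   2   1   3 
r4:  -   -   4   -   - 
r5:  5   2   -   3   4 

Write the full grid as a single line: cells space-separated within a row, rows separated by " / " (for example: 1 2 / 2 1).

3 1 5 4 2 / 1 4 3 2 5 / 4 5 2 1 3 / 2 3 4 5 1 / 5 2 1 3 4

Cell (r1,c5): row 1 has {1,3,5}; column 5 has {3,4,5} → 2.
Cell (r2,c2): row 2 has {3,5}; column 2 has {1,2} → 4.
Cell (r2,c4): row 2 has {3,4,5}; column 4 has {1,3} → 2.
Cell (r3,c2): row 3 has {1,2,3,4}; column 2 has {1,2,4} → 5.
Cell (r4,c2): row 4 has {4}; column 2 has {1,2,4,5} → 3.
Cell (r4,c4): row 4 has {3,4}; column 4 has {1,2,3} → 5.
Cell (r4,c5): row 4 has {3,4,5}; column 5 has {2,3,4,5} → 1.
Cell (r5,c3): row 5 has {2,3,4,5}; column 3 has {2,3,4,5} → 1.
Cell (r1,c4): row 1 has {1,2,3,5}; column 4 has {1,2,3,5} → 4.
Cell (r2,c1): row 2 has {2,3,4,5}; column 1 has {3,4,5} → 1.
Cell (r4,c1): row 4 has {1,3,4,5}; column 1 has {1,3,4,5} → 2.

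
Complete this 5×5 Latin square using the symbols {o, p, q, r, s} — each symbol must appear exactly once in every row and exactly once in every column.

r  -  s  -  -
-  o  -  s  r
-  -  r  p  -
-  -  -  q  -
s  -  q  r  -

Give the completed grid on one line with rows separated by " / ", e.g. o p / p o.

r q s o p / q o p s r / o s r p q / p r o q s / s p q r o

(r1,c4): row 1 has {r,s}; column 4 has {p,q,r,s}, so it must be o.
(r2,c3): row 2 has {o,r,s}; column 3 has {q,r,s}, so it must be p.
(r4,c3): row 4 has {q}; column 3 has {p,q,r,s}, so it must be o.
(r5,c2): row 5 has {q,r,s}; column 2 has {o}, so it must be p.
(r5,c5): row 5 has {p,q,r,s}; column 5 has {r}, so it must be o.
(r1,c2): row 1 has {o,r,s}; column 2 has {o,p}, so it must be q.
(r1,c5): row 1 has {o,q,r,s}; column 5 has {o,r}, so it must be p.
(r2,c1): row 2 has {o,p,r,s}; column 1 has {r,s}, so it must be q.
(r3,c1): row 3 has {p,r}; column 1 has {q,r,s}, so it must be o.
(r3,c2): row 3 has {o,p,r}; column 2 has {o,p,q}, so it must be s.
(r3,c5): row 3 has {o,p,r,s}; column 5 has {o,p,r}, so it must be q.
(r4,c1): row 4 has {o,q}; column 1 has {o,q,r,s}, so it must be p.
(r4,c2): row 4 has {o,p,q}; column 2 has {o,p,q,s}, so it must be r.
(r4,c5): row 4 has {o,p,q,r}; column 5 has {o,p,q,r}, so it must be s.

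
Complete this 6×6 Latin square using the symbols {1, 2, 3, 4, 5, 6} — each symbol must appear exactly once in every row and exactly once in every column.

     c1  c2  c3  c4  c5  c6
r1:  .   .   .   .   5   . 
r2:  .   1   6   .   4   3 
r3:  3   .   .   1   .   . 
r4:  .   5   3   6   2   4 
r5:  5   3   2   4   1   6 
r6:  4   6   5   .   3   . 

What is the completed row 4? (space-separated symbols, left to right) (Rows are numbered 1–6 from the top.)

1 5 3 6 2 4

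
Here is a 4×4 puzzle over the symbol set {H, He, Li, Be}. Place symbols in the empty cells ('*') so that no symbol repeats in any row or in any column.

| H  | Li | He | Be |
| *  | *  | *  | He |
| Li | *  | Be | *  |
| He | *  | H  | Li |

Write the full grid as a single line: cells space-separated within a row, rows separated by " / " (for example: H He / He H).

(r2,c1) = Be
(r2,c2) = H
(r2,c3) = Li
(r3,c2) = He
(r3,c4) = H
(r4,c2) = Be

H Li He Be / Be H Li He / Li He Be H / He Be H Li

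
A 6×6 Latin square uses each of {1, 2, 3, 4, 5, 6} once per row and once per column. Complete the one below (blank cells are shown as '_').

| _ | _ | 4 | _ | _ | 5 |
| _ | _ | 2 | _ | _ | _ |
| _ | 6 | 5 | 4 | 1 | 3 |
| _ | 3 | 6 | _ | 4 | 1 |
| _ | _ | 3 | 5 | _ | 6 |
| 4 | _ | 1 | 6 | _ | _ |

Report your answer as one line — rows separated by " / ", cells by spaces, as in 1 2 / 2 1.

3 2 4 1 6 5 / 6 1 2 3 5 4 / 2 6 5 4 1 3 / 5 3 6 2 4 1 / 1 4 3 5 2 6 / 4 5 1 6 3 2

Cell (r2,c6): row 2 has {2}; column 6 has {1,3,5,6} → 4.
Cell (r3,c1): row 3 has {1,3,4,5,6}; column 1 has {4} → 2.
Cell (r4,c1): row 4 has {1,3,4,6}; column 1 has {2,4} → 5.
Cell (r4,c4): row 4 has {1,3,4,5,6}; column 4 has {4,5,6} → 2.
Cell (r5,c1): row 5 has {3,5,6}; column 1 has {2,4,5} → 1.
Cell (r5,c5): row 5 has {1,3,5,6}; column 5 has {1,4} → 2.
Cell (r6,c6): row 6 has {1,4,6}; column 6 has {1,3,4,5,6} → 2.
Cell (r5,c2): row 5 has {1,2,3,5,6}; column 2 has {3,6} → 4.
Cell (r6,c2): row 6 has {1,2,4,6}; column 2 has {3,4,6} → 5.
Cell (r6,c5): row 6 has {1,2,4,5,6}; column 5 has {1,2,4} → 3.
Cell (r1,c5): row 1 has {4,5}; column 5 has {1,2,3,4} → 6.
Cell (r2,c2): row 2 has {2,4}; column 2 has {3,4,5,6} → 1.
Cell (r2,c4): row 2 has {1,2,4}; column 4 has {2,4,5,6} → 3.
Cell (r2,c5): row 2 has {1,2,3,4}; column 5 has {1,2,3,4,6} → 5.
Cell (r1,c1): row 1 has {4,5,6}; column 1 has {1,2,4,5} → 3.
Cell (r1,c2): row 1 has {3,4,5,6}; column 2 has {1,3,4,5,6} → 2.
Cell (r1,c4): row 1 has {2,3,4,5,6}; column 4 has {2,3,4,5,6} → 1.
Cell (r2,c1): row 2 has {1,2,3,4,5}; column 1 has {1,2,3,4,5} → 6.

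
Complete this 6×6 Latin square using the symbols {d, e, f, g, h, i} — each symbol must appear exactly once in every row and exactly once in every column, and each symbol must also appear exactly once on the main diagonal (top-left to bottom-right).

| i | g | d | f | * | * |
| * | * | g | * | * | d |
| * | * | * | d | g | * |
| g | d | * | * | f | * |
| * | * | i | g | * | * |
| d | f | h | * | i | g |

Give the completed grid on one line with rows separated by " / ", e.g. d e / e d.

i g d f e h / f e g i h d / h i f d g e / g d e h f i / e h i g d f / d f h e i g

row 4 has {d,f,g}; column 3 has {d,g,h,i} — only e is left for (r4,c3).
row 4 has {d,e,f,g}; column 4 has {d,f,g}; the diagonal has {g,i} — only h is left for (r4,c4).
row 4 has {d,e,f,g,h}; column 6 has {d,g} — only i is left for (r4,c6).
row 6 has {d,f,g,h,i}; column 4 has {d,f,g,h} — only e is left for (r6,c4).
row 2 has {d,g}; column 2 has {d,f,g}; the diagonal has {g,h,i} — only e is left for (r2,c2).
row 2 has {d,e,g}; column 4 has {d,e,f,g,h} — only i is left for (r2,c4).
row 2 has {d,e,g,i}; column 5 has {f,g,i} — only h is left for (r2,c5).
row 3 has {d,g}; column 3 has {d,e,g,h,i}; the diagonal has {e,g,h,i} — only f is left for (r3,c3).
row 5 has {g,i}; column 2 has {d,e,f,g} — only h is left for (r5,c2).
row 5 has {g,h,i}; column 5 has {f,g,h,i}; the diagonal has {e,f,g,h,i} — only d is left for (r5,c5).
row 1 has {d,f,g,i}; column 5 has {d,f,g,h,i} — only e is left for (r1,c5).
row 1 has {d,e,f,g,i}; column 6 has {d,g,i} — only h is left for (r1,c6).
row 2 has {d,e,g,h,i}; column 1 has {d,g,i} — only f is left for (r2,c1).
row 3 has {d,f,g}; column 2 has {d,e,f,g,h} — only i is left for (r3,c2).
row 3 has {d,f,g,i}; column 6 has {d,g,h,i} — only e is left for (r3,c6).
row 5 has {d,g,h,i}; column 1 has {d,f,g,i} — only e is left for (r5,c1).
row 5 has {d,e,g,h,i}; column 6 has {d,e,g,h,i} — only f is left for (r5,c6).
row 3 has {d,e,f,g,i}; column 1 has {d,e,f,g,i} — only h is left for (r3,c1).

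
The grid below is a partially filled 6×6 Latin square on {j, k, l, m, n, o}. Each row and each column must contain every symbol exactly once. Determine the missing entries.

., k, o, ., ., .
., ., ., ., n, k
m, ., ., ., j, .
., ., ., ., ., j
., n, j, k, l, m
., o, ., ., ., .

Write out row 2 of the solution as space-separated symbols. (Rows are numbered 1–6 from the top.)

l j m o n k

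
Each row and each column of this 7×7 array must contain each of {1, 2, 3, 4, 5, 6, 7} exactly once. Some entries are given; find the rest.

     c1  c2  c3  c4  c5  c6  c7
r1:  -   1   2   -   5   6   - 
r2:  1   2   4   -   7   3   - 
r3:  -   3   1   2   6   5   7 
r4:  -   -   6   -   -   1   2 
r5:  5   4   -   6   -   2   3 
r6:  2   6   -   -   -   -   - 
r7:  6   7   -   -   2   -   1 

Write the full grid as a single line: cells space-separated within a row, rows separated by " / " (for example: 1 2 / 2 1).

3 1 2 7 5 6 4 / 1 2 4 5 7 3 6 / 4 3 1 2 6 5 7 / 7 5 6 4 3 1 2 / 5 4 7 6 1 2 3 / 2 6 3 1 4 7 5 / 6 7 5 3 2 4 1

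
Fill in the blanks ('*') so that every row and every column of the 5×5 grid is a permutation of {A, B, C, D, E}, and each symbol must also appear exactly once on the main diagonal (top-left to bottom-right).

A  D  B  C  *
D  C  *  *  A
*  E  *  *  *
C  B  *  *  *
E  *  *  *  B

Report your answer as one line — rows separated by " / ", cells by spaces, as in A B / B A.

(r1,c5) = E
(r2,c3) = E
(r2,c4) = B
(r3,c1) = B
(r3,c3) = D
(r3,c4) = A
(r3,c5) = C
(r4,c3) = A
(r4,c4) = E
(r4,c5) = D
(r5,c2) = A
(r5,c3) = C
(r5,c4) = D

A D B C E / D C E B A / B E D A C / C B A E D / E A C D B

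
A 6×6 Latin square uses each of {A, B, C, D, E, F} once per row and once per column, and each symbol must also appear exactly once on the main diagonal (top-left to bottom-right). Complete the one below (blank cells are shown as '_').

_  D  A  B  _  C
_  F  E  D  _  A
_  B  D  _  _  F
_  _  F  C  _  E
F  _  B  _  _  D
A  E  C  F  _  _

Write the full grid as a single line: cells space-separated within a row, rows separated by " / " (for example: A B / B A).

E D A B F C / B F E D C A / C B D A E F / D A F C B E / F C B E A D / A E C F D B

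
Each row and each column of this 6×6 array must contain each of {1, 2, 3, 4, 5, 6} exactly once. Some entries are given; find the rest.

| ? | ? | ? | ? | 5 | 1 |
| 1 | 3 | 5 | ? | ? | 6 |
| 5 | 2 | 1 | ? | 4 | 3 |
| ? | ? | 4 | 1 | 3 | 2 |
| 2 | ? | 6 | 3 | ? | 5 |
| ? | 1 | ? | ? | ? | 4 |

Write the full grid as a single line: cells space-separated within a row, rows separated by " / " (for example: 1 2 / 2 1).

4 6 3 2 5 1 / 1 3 5 4 2 6 / 5 2 1 6 4 3 / 6 5 4 1 3 2 / 2 4 6 3 1 5 / 3 1 2 5 6 4

At row 2, column 5: row 2 has {1,3,5,6}; column 5 has {3,4,5}; that leaves 2.
At row 3, column 4: row 3 has {1,2,3,4,5}; column 4 has {1,3}; that leaves 6.
At row 4, column 1: row 4 has {1,2,3,4}; column 1 has {1,2,5}; that leaves 6.
At row 4, column 2: row 4 has {1,2,3,4,6}; column 2 has {1,2,3}; that leaves 5.
At row 5, column 2: row 5 has {2,3,5,6}; column 2 has {1,2,3,5}; that leaves 4.
At row 5, column 5: row 5 has {2,3,4,5,6}; column 5 has {2,3,4,5}; that leaves 1.
At row 6, column 1: row 6 has {1,4}; column 1 has {1,2,5,6}; that leaves 3.
At row 6, column 3: row 6 has {1,3,4}; column 3 has {1,4,5,6}; that leaves 2.
At row 6, column 4: row 6 has {1,2,3,4}; column 4 has {1,3,6}; that leaves 5.
At row 6, column 5: row 6 has {1,2,3,4,5}; column 5 has {1,2,3,4,5}; that leaves 6.
At row 1, column 1: row 1 has {1,5}; column 1 has {1,2,3,5,6}; that leaves 4.
At row 1, column 2: row 1 has {1,4,5}; column 2 has {1,2,3,4,5}; that leaves 6.
At row 1, column 3: row 1 has {1,4,5,6}; column 3 has {1,2,4,5,6}; that leaves 3.
At row 1, column 4: row 1 has {1,3,4,5,6}; column 4 has {1,3,5,6}; that leaves 2.
At row 2, column 4: row 2 has {1,2,3,5,6}; column 4 has {1,2,3,5,6}; that leaves 4.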